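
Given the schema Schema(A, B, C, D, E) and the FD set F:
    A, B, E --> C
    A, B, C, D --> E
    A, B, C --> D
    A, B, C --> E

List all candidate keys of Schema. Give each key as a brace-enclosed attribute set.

{A, B, C}, {A, B, E}

{A, B} never appear on the right of any FD, so every key must include all of them.
{A, B, C}⁺ = {A, B, C, D, E} — all of the relation — so {A, B, C} is a candidate key.
{A, B, E}⁺ = {A, B, C, D, E} — all of the relation — so {A, B, E} is a candidate key.
Any other superkey properly contains one of these, so there are no further candidate keys.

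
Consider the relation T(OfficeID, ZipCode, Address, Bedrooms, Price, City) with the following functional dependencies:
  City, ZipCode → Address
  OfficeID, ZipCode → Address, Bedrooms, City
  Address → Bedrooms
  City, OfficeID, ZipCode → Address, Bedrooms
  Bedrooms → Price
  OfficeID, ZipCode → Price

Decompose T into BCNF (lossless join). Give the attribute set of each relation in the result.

{Address, Bedrooms}; {Address, City, ZipCode}; {Bedrooms, Price}; {City, OfficeID, ZipCode}

Candidate key of the original relation: {OfficeID, ZipCode}.
{Address, Bedrooms, City, OfficeID, Price, ZipCode}: {City, ZipCode} determines {Address, Bedrooms, City, Price, ZipCode} here but is not a superkey — split on City, ZipCode → Address, Bedrooms, Price, giving {Address, Bedrooms, City, Price, ZipCode} and {City, OfficeID, ZipCode}.
{Address, Bedrooms, City, Price, ZipCode}: {Address} determines {Address, Bedrooms, Price} here but is not a superkey — split on Address → Bedrooms, Price, giving {Address, Bedrooms, Price} and {Address, City, ZipCode}.
{Address, Bedrooms, Price}: {Bedrooms} determines {Bedrooms, Price} here but is not a superkey — split on Bedrooms → Price, giving {Bedrooms, Price} and {Address, Bedrooms}.
{Bedrooms, Price} has no BCNF violation.
{Address, Bedrooms} has no BCNF violation.
{Address, City, ZipCode} has no BCNF violation.
{City, OfficeID, ZipCode} has no BCNF violation.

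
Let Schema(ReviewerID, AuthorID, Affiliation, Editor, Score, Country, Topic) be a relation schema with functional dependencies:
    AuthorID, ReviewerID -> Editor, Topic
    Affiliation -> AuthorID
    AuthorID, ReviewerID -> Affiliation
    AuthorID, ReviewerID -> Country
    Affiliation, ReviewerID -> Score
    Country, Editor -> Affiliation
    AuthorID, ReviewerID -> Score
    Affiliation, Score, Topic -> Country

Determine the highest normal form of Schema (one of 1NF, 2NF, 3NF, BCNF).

3NF

Candidate keys: {Affiliation, ReviewerID}, {AuthorID, ReviewerID}, {Country, Editor, ReviewerID}. Prime attributes: {Affiliation, AuthorID, Country, Editor, ReviewerID}.
Affiliation -> AuthorID breaks BCNF: {Affiliation}⁺ = {Affiliation, AuthorID}, so {Affiliation} is not a superkey.
Its right-hand attributes {AuthorID} are all prime, as are those of every other non-superkey FD — the relation is in 3NF.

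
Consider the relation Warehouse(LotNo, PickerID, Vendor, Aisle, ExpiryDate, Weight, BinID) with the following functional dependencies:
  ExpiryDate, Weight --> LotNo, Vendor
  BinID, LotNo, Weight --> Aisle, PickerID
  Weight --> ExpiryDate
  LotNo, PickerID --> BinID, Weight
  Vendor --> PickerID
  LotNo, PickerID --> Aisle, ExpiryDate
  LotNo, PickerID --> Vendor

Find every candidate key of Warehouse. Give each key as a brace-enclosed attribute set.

{LotNo, PickerID}, {LotNo, Vendor}, {Weight}

{Weight} is a candidate key since {Weight}⁺ = {Aisle, BinID, ExpiryDate, LotNo, PickerID, Vendor, Weight} covers every attribute.
{LotNo, PickerID} is a candidate key since {LotNo, PickerID}⁺ = {Aisle, BinID, ExpiryDate, LotNo, PickerID, Vendor, Weight} covers every attribute.
{LotNo, Vendor} is a candidate key since {LotNo, Vendor}⁺ = {Aisle, BinID, ExpiryDate, LotNo, PickerID, Vendor, Weight} covers every attribute.
These are minimal and exhaustive — every other superkey contains one of them.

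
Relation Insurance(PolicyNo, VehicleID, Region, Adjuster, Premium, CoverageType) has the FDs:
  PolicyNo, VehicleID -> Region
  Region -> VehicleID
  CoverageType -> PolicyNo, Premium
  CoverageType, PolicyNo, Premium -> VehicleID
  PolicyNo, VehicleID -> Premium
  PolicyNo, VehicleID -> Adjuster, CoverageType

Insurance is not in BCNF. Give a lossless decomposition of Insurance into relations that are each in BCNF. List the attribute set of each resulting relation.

{Adjuster, CoverageType, PolicyNo, Premium, Region}; {Region, VehicleID}

Candidate keys of the original relation: {CoverageType}, {PolicyNo, Region}, {PolicyNo, VehicleID}.
{Adjuster, CoverageType, PolicyNo, Premium, Region, VehicleID}: {Region} determines {Region, VehicleID} here but is not a superkey — split on Region -> VehicleID, giving {Region, VehicleID} and {Adjuster, CoverageType, PolicyNo, Premium, Region}.
{Region, VehicleID} has no BCNF violation.
{Adjuster, CoverageType, PolicyNo, Premium, Region} has no BCNF violation.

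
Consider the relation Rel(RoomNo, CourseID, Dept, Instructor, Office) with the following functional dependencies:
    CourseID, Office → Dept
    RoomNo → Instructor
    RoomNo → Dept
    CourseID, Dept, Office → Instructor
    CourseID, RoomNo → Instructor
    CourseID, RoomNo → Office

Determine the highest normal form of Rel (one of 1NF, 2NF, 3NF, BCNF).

Candidate key: {CourseID, RoomNo}. Prime attributes: {CourseID, RoomNo}.
CourseID, Office → Dept: {CourseID, Office}⁺ = {CourseID, Dept, Instructor, Office}, which is not all of the attributes, so the left side is not a superkey — BCNF is violated.
Because {Dept} is non-prime and the left side of CourseID, Office → Dept is not a superkey, the relation is not in 3NF.
The proper key subset {RoomNo} of {CourseID, RoomNo} determines non-prime {Dept, Instructor}, so the relation is not even in 2NF.

1NF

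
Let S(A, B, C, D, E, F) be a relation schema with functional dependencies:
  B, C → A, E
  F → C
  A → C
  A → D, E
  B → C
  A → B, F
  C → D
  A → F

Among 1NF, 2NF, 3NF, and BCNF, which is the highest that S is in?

Candidate keys: {A}, {B}. Prime attributes: {A, B}.
F → C breaks BCNF: {F}⁺ = {C, D, F}, so {F} is not a superkey.
F → C has non-prime {C} on the right and a non-superkey on the left, so 3NF fails.
With only single-attribute keys there can be no partial dependency, so 2NF holds.

2NF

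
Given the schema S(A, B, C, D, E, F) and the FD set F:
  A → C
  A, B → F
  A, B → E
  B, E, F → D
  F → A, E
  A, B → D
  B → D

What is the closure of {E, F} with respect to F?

{A, C, E, F}

Start with {E, F}.
F → A, E applies; add {A} → now {A, E, F}.
A → C applies; add {C} → now {A, C, E, F}.
No further FD applies.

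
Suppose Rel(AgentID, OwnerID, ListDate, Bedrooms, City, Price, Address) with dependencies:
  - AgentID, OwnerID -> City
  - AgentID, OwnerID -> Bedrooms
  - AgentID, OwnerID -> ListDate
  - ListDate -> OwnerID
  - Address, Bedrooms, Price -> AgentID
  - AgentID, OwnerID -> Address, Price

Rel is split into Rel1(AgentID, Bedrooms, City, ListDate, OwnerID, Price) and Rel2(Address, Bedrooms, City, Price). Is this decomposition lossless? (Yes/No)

No

Rel1 ∩ Rel2 = {Bedrooms, City, Price}; its closure under F is {Bedrooms, City, Price}.
The closure covers neither Rel1 nor Rel2 entirely; the join is not lossless.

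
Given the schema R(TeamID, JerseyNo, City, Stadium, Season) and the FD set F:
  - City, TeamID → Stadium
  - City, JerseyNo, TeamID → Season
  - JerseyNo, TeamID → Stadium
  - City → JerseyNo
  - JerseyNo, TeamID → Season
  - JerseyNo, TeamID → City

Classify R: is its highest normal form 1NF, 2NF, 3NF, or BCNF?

Candidate keys: {City, TeamID}, {JerseyNo, TeamID}. Prime attributes: {City, JerseyNo, TeamID}.
City → JerseyNo: {City}⁺ = {City, JerseyNo}, which is not all of the attributes, so the left side is not a superkey — BCNF is violated.
Since {JerseyNo} ⊆ prime attributes and every other non-superkey FD also has a prime right side, the schema is in 3NF.

3NF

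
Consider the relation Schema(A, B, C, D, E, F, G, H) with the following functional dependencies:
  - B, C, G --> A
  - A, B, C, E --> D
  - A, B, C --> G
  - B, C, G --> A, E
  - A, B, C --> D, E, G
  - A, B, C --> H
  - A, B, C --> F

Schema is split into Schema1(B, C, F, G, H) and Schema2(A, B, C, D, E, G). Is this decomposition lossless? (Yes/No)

Schema1 ∩ Schema2 = {B, C, G}; its closure under F is {A, B, C, D, E, F, G, H}.
Schema1 is contained in that closure, so Schema1 ∩ Schema2 --> Schema1 holds and the join is lossless.

Yes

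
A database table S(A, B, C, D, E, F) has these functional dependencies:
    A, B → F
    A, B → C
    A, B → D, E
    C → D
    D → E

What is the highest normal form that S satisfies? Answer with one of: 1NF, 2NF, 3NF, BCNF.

Candidate key: {A, B}. Prime attributes: {A, B}.
C → D: {C}⁺ = {C, D, E}, which is not all of the attributes, so the left side is not a superkey — BCNF is violated.
C → D determines the non-prime attribute {D} from a non-superkey — 3NF is violated.
Checking every proper subset of each key, none determines a non-prime attribute — 2NF is satisfied.

2NF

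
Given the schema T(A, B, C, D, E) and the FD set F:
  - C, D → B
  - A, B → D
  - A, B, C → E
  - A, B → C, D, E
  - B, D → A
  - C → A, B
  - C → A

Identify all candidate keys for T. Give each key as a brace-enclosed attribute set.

{C}⁺ = {A, B, C, D, E}, which is every attribute, so {C} is a candidate key.
{A, B}⁺ = {A, B, C, D, E}, which is every attribute, so {A, B} is a candidate key.
{B, D}⁺ = {A, B, C, D, E}, which is every attribute, so {B, D} is a candidate key.
No proper subset of any of these is a key, and no other minimal superkey exists.

{A, B}, {B, D}, {C}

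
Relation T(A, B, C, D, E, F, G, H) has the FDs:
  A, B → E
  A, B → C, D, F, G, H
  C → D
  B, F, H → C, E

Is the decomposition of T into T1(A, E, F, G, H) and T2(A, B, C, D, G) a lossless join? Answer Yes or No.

No

Common attributes: {A, G}; their closure is {A, G}.
Neither T1 nor T2 is contained in that closure, so the decomposition is lossy.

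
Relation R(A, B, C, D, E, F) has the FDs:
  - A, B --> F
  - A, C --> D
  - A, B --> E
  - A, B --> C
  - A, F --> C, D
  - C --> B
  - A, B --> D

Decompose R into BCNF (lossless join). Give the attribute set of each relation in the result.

Candidate keys of the original relation: {A, B}, {A, C}, {A, F}.
Within {A, B, C, D, E, F}: {C}⁺ ∩ {A, B, C, D, E, F} = {B, C}, not the whole set, so C --> B violates BCNF; decompose into {B, C} and {A, C, D, E, F}.
{B, C} is in BCNF.
{A, C, D, E, F} is in BCNF.

{A, C, D, E, F}; {B, C}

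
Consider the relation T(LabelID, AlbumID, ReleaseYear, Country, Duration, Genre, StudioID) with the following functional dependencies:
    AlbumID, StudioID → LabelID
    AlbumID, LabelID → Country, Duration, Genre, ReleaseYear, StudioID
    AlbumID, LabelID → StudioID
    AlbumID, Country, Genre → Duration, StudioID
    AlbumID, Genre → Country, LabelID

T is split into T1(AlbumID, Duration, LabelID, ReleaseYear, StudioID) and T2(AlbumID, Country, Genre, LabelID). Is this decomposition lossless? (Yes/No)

Yes

T1 ∩ T2 = {AlbumID, LabelID}; its closure under F is {AlbumID, Country, Duration, Genre, LabelID, ReleaseYear, StudioID}.
Since T1 ⊆ {AlbumID, Country, Duration, Genre, LabelID, ReleaseYear, StudioID}, the intersection is a superkey of T1; the decomposition is lossless.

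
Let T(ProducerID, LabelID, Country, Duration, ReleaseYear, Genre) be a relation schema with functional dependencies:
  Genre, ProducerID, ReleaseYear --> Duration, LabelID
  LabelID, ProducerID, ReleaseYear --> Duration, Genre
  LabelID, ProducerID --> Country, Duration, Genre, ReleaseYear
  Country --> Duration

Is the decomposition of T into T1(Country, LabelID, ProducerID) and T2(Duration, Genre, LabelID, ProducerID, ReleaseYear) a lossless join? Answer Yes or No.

Yes

Common attributes: {LabelID, ProducerID}; their closure is {Country, Duration, Genre, LabelID, ProducerID, ReleaseYear}.
This includes all of T1, so the common attributes are a superkey of T1 — the join is lossless.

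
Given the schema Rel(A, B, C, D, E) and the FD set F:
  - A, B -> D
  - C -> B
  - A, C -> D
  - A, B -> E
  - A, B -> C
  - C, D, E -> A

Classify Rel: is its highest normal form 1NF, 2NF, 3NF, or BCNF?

3NF

Candidate keys: {A, B}, {A, C}, {C, D, E}. Prime attributes: {A, B, C, D, E}.
For C -> B we have {C}⁺ = {B, C}; {C} is not a superkey, so BCNF fails.
Its right-hand attributes {B} are all prime, as are those of every other non-superkey FD — the relation is in 3NF.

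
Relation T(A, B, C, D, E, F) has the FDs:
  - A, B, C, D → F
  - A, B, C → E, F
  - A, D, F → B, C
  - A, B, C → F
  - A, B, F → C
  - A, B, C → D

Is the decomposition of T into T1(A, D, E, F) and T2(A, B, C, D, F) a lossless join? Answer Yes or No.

Common attributes: {A, D, F}; their closure is {A, B, C, D, E, F}.
This includes all of T1, so the common attributes are a superkey of T1 — the join is lossless.

Yes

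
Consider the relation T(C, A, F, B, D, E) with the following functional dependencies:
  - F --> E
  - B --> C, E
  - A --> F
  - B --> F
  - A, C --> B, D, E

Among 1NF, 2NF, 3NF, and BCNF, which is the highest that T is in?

Candidate keys: {A, B}, {A, C}. Prime attributes: {A, B, C}.
For F --> E we have {F}⁺ = {E, F}; {F} is not a superkey, so BCNF fails.
F --> E determines the non-prime attribute {E} from a non-superkey — 3NF is violated.
{A} is a proper subset of the key {A, B}, and {A}⁺ contains the non-prime attributes {E, F} — a partial dependency, so 2NF is violated.

1NF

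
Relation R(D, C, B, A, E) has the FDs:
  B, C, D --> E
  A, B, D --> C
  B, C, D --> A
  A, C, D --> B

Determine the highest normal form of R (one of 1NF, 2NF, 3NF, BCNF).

BCNF

Candidate keys: {A, B, D}, {A, C, D}, {B, C, D}. Prime attributes: {A, B, C, D}.
Every FD has a superkey on the left, so the relation is in BCNF.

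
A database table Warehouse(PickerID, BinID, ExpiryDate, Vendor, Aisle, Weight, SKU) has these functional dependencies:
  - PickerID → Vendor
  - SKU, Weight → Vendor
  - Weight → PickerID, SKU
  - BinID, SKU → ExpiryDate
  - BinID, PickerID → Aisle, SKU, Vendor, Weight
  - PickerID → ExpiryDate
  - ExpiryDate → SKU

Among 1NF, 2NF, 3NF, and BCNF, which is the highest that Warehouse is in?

Candidate keys: {BinID, PickerID}, {BinID, Weight}. Prime attributes: {BinID, PickerID, Weight}.
For PickerID → Vendor we have {PickerID}⁺ = {ExpiryDate, PickerID, SKU, Vendor}; {PickerID} is not a superkey, so BCNF fails.
Because {Vendor} is non-prime and the left side of PickerID → Vendor is not a superkey, the relation is not in 3NF.
{PickerID} is a proper subset of the key {BinID, PickerID}, and {PickerID}⁺ contains the non-prime attributes {ExpiryDate, SKU, Vendor} — a partial dependency, so 2NF is violated.

1NF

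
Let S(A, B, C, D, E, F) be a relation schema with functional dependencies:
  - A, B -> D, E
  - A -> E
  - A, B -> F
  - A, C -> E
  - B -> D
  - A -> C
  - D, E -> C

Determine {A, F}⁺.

Start with {A, F}.
A -> E applies; add {E} → now {A, E, F}.
A -> C applies; add {C} → now {A, C, E, F}.
No further FD applies.

{A, C, E, F}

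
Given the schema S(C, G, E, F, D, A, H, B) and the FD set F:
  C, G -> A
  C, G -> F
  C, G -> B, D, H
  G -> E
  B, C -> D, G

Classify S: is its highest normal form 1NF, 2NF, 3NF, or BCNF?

1NF

Candidate keys: {B, C}, {C, G}. Prime attributes: {B, C, G}.
For G -> E we have {G}⁺ = {E, G}; {G} is not a superkey, so BCNF fails.
G -> E determines the non-prime attribute {E} from a non-superkey — 3NF is violated.
The proper key subset {G} of {C, G} determines non-prime {E}, so the relation is not even in 2NF.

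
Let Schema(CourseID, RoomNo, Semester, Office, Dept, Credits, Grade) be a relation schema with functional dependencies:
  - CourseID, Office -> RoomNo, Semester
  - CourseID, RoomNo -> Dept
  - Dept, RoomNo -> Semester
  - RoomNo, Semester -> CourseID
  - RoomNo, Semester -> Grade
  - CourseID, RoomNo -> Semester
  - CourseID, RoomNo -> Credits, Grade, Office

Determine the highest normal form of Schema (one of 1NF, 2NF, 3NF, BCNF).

Candidate keys: {CourseID, Office}, {CourseID, RoomNo}, {Dept, RoomNo}, {RoomNo, Semester}. Prime attributes: {CourseID, Dept, Office, RoomNo, Semester}.
The left-hand side of every FD is a superkey, so BCNF is satisfied.

BCNF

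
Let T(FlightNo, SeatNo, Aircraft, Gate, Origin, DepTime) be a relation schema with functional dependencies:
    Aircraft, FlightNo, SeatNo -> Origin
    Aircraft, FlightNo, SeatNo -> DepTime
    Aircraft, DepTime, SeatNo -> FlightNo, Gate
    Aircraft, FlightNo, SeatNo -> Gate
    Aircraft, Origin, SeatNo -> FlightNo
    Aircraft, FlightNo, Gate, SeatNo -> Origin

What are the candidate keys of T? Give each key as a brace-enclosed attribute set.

No FD produces {Aircraft, SeatNo}, so they must be in every candidate key.
Closure of {Aircraft, DepTime, SeatNo} is {Aircraft, DepTime, FlightNo, Gate, Origin, SeatNo}, the whole schema; {Aircraft, DepTime, SeatNo} is a candidate key.
Closure of {Aircraft, FlightNo, SeatNo} is {Aircraft, DepTime, FlightNo, Gate, Origin, SeatNo}, the whole schema; {Aircraft, FlightNo, SeatNo} is a candidate key.
Closure of {Aircraft, Origin, SeatNo} is {Aircraft, DepTime, FlightNo, Gate, Origin, SeatNo}, the whole schema; {Aircraft, Origin, SeatNo} is a candidate key.
These are minimal and exhaustive — every other superkey contains one of them.

{Aircraft, DepTime, SeatNo}, {Aircraft, FlightNo, SeatNo}, {Aircraft, Origin, SeatNo}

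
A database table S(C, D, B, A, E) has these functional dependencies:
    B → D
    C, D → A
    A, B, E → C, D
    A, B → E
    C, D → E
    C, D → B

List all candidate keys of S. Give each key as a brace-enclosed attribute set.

{A, B}, {B, C}, {C, D}

{A, B}⁺ = {A, B, C, D, E}, which is every attribute, so {A, B} is a candidate key.
{B, C}⁺ = {A, B, C, D, E}, which is every attribute, so {B, C} is a candidate key.
{C, D}⁺ = {A, B, C, D, E}, which is every attribute, so {C, D} is a candidate key.
No proper subset of any of these is a key, and no other minimal superkey exists.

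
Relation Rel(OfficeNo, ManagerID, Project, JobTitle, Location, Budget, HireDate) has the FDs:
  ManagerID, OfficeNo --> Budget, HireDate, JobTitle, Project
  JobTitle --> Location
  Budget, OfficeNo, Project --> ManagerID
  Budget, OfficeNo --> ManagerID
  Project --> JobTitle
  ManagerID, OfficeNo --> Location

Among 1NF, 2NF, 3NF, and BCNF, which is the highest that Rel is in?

2NF

Candidate keys: {Budget, OfficeNo}, {ManagerID, OfficeNo}. Prime attributes: {Budget, ManagerID, OfficeNo}.
JobTitle --> Location breaks BCNF: {JobTitle}⁺ = {JobTitle, Location}, so {JobTitle} is not a superkey.
JobTitle --> Location has non-prime {Location} on the right and a non-superkey on the left, so 3NF fails.
No non-prime attribute depends on a proper subset of any candidate key, so 2NF holds.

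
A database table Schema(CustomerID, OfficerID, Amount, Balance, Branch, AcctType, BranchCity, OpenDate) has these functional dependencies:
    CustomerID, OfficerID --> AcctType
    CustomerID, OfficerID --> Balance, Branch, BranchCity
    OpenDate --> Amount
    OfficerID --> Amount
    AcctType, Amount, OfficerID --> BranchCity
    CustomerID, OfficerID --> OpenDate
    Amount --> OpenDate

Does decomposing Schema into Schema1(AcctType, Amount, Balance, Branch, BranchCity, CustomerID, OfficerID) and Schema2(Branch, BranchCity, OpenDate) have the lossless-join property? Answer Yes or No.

The shared attributes are {Branch, BranchCity} and {Branch, BranchCity}⁺ = {Branch, BranchCity}.
Neither Schema1 nor Schema2 is contained in that closure, so the decomposition is lossy.

No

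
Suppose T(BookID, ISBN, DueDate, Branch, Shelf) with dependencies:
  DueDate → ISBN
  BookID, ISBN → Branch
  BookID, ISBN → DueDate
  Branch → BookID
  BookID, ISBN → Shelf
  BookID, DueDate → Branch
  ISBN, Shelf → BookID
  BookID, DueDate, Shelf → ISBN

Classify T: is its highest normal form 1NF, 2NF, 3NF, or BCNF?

Candidate keys: {BookID, DueDate}, {BookID, ISBN}, {Branch, DueDate}, {Branch, ISBN}, {DueDate, Shelf}, {ISBN, Shelf}. Prime attributes: {BookID, Branch, DueDate, ISBN, Shelf}.
DueDate → ISBN: {DueDate}⁺ = {DueDate, ISBN}, which is not all of the attributes, so the left side is not a superkey — BCNF is violated.
Since {ISBN} ⊆ prime attributes and every other non-superkey FD also has a prime right side, the schema is in 3NF.

3NF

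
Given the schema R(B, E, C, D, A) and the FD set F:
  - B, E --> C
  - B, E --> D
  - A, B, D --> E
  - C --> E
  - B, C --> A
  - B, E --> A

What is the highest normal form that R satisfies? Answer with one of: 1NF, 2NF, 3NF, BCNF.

3NF

Candidate keys: {A, B, D}, {B, C}, {B, E}. Prime attributes: {A, B, C, D, E}.
C --> E: {C}⁺ = {C, E}, which is not all of the attributes, so the left side is not a superkey — BCNF is violated.
Since {E} ⊆ prime attributes and every other non-superkey FD also has a prime right side, the schema is in 3NF.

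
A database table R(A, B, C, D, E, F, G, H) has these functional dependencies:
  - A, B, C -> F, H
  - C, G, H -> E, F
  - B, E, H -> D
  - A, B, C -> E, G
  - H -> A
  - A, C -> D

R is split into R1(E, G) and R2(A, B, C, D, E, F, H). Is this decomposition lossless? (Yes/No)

R1 ∩ R2 = {E}; its closure under F is {E}.
Neither R1 nor R2 is contained in that closure, so the decomposition is lossy.

No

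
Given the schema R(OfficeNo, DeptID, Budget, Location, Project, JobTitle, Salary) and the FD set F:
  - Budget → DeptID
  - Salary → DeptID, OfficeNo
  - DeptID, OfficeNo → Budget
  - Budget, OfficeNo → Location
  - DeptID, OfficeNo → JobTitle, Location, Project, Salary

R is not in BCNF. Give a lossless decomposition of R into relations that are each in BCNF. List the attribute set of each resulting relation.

Candidate keys of the original relation: {Budget, OfficeNo}, {DeptID, OfficeNo}, {Salary}.
{Budget, DeptID, JobTitle, Location, OfficeNo, Project, Salary}: {Budget} determines {Budget, DeptID} here but is not a superkey — split on Budget → DeptID, giving {Budget, DeptID} and {Budget, JobTitle, Location, OfficeNo, Project, Salary}.
{Budget, DeptID} has no BCNF violation.
{Budget, JobTitle, Location, OfficeNo, Project, Salary} has no BCNF violation.

{Budget, DeptID}; {Budget, JobTitle, Location, OfficeNo, Project, Salary}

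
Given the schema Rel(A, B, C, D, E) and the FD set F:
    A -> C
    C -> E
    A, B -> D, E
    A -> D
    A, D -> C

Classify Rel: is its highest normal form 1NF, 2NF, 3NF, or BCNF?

Candidate key: {A, B}. Prime attributes: {A, B}.
For A -> C we have {A}⁺ = {A, C, D, E}; {A} is not a superkey, so BCNF fails.
Because {C} is non-prime and the left side of A -> C is not a superkey, the relation is not in 3NF.
The proper key subset {A} of {A, B} determines non-prime {C, D, E}, so the relation is not even in 2NF.

1NF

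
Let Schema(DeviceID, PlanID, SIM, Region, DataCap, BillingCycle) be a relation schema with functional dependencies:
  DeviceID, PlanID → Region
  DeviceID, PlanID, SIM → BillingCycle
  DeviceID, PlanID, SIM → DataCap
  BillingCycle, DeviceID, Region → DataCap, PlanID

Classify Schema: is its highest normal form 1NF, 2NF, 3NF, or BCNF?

Candidate keys: {BillingCycle, DeviceID, Region, SIM}, {DeviceID, PlanID, SIM}. Prime attributes: {BillingCycle, DeviceID, PlanID, Region, SIM}.
DeviceID, PlanID → Region breaks BCNF: {DeviceID, PlanID}⁺ = {DeviceID, PlanID, Region}, so {DeviceID, PlanID} is not a superkey.
Because {DataCap} is non-prime and the left side of BillingCycle, DeviceID, Region → DataCap, PlanID is not a superkey, the relation is not in 3NF.
{BillingCycle, DeviceID, Region} is a proper subset of the key {BillingCycle, DeviceID, Region, SIM}, and {BillingCycle, DeviceID, Region}⁺ contains the non-prime attribute {DataCap} — a partial dependency, so 2NF is violated.

1NF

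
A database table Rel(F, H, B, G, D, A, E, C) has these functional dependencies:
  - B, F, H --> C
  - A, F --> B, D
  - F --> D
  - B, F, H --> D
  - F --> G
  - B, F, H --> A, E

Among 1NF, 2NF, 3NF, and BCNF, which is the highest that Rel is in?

Candidate keys: {A, F, H}, {B, F, H}. Prime attributes: {A, B, F, H}.
A, F --> B, D: {A, F}⁺ = {A, B, D, F, G}, which is not all of the attributes, so the left side is not a superkey — BCNF is violated.
A, F --> B, D has non-prime {D} on the right and a non-superkey on the left, so 3NF fails.
{F} is a proper subset of the key {A, F, H}, and {F}⁺ contains the non-prime attributes {D, G} — a partial dependency, so 2NF is violated.

1NF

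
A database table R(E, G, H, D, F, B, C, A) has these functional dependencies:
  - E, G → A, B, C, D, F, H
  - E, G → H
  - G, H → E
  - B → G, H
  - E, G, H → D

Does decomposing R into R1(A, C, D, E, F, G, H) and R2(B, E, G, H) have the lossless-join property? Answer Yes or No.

Yes

The shared attributes are {E, G, H} and {E, G, H}⁺ = {A, B, C, D, E, F, G, H}.
Since R1 ⊆ {A, B, C, D, E, F, G, H}, the intersection is a superkey of R1; the decomposition is lossless.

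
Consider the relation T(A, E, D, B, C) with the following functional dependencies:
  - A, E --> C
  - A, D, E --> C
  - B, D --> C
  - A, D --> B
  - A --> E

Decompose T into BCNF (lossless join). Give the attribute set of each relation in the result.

{A, B, D}; {A, C, E}

Candidate key of the original relation: {A, D}.
{A, B, C, D, E}: {A, E} determines {A, C, E} here but is not a superkey — split on A, E --> C, giving {A, C, E} and {A, B, D, E}.
{A, C, E} is in BCNF.
{A, B, D, E}: {A} determines {A, E} here but is not a superkey — split on A --> E, giving {A, E} and {A, B, D}.
{A, E} is in BCNF.
{A, B, D} is in BCNF.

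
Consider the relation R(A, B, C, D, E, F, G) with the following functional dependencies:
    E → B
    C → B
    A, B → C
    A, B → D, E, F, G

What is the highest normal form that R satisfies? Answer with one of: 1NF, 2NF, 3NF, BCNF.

Candidate keys: {A, B}, {A, C}, {A, E}. Prime attributes: {A, B, C, E}.
E → B: {E}⁺ = {B, E}, which is not all of the attributes, so the left side is not a superkey — BCNF is violated.
Its right-hand attributes {B} are all prime, as are those of every other non-superkey FD — the relation is in 3NF.

3NF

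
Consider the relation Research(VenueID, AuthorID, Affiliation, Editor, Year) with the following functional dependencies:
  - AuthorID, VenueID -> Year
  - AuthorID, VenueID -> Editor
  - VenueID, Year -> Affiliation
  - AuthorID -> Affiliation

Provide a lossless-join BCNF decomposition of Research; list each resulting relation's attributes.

{Affiliation, VenueID, Year}; {AuthorID, Editor, VenueID, Year}

Candidate key of the original relation: {AuthorID, VenueID}.
Within {Affiliation, AuthorID, Editor, VenueID, Year}: {VenueID, Year}⁺ ∩ {Affiliation, AuthorID, Editor, VenueID, Year} = {Affiliation, VenueID, Year}, not the whole set, so VenueID, Year -> Affiliation violates BCNF; decompose into {Affiliation, VenueID, Year} and {AuthorID, Editor, VenueID, Year}.
{Affiliation, VenueID, Year} has no BCNF violation.
{AuthorID, Editor, VenueID, Year} has no BCNF violation.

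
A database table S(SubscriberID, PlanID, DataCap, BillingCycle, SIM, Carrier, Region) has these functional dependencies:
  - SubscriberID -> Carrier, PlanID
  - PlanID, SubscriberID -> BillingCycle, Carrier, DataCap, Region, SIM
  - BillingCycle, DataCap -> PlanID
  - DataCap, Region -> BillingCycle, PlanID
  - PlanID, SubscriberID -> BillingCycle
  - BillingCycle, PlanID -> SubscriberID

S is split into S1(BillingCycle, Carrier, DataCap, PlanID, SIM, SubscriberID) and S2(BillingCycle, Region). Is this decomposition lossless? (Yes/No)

The shared attributes are {BillingCycle} and {BillingCycle}⁺ = {BillingCycle}.
S1 ⊄ {BillingCycle} and S2 ⊄ {BillingCycle}, so the split is lossy.

No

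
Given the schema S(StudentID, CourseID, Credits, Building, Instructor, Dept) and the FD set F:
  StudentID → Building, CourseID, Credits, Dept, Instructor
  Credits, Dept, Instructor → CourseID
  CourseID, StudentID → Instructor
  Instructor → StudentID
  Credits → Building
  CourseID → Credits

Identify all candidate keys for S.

{Instructor}, {StudentID}

{Instructor} is a candidate key since {Instructor}⁺ = {Building, CourseID, Credits, Dept, Instructor, StudentID} covers every attribute.
{StudentID} is a candidate key since {StudentID}⁺ = {Building, CourseID, Credits, Dept, Instructor, StudentID} covers every attribute.
These are minimal and exhaustive — every other superkey contains one of them.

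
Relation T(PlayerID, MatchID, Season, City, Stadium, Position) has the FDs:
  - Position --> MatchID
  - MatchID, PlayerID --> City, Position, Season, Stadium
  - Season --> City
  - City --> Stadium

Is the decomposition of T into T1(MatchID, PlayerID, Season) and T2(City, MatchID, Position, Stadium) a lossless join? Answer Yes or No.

T1 ∩ T2 = {MatchID}; its closure under F is {MatchID}.
The closure covers neither T1 nor T2 entirely; the join is not lossless.

No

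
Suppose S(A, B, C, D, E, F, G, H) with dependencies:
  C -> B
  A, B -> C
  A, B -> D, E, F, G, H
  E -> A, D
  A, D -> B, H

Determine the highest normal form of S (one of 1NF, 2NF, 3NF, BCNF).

Candidate keys: {A, B}, {A, C}, {A, D}, {E}. Prime attributes: {A, B, C, D, E}.
C -> B breaks BCNF: {C}⁺ = {B, C}, so {C} is not a superkey.
Its right-hand attributes {B} are all prime, as are those of every other non-superkey FD — the relation is in 3NF.

3NF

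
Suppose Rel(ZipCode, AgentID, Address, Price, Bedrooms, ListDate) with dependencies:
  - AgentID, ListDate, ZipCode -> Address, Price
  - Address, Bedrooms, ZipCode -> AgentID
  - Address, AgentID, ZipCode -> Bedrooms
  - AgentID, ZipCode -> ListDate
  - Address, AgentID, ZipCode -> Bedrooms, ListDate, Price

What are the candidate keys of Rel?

Attributes never on any right-hand side: {ZipCode} — every candidate key must contain it.
{AgentID, ZipCode}⁺ = {Address, AgentID, Bedrooms, ListDate, Price, ZipCode} — all of the relation — so {AgentID, ZipCode} is a candidate key.
{Address, Bedrooms, ZipCode}⁺ = {Address, AgentID, Bedrooms, ListDate, Price, ZipCode} — all of the relation — so {Address, Bedrooms, ZipCode} is a candidate key.
Any other superkey properly contains one of these, so there are no further candidate keys.

{Address, Bedrooms, ZipCode}, {AgentID, ZipCode}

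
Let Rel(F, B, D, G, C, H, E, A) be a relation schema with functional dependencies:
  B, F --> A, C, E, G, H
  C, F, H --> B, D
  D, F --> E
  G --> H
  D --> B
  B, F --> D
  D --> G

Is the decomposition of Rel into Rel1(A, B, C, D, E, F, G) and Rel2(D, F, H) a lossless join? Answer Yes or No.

The shared attributes are {D, F} and {D, F}⁺ = {A, B, C, D, E, F, G, H}.
Rel1 is contained in that closure, so Rel1 ∩ Rel2 --> Rel1 holds and the join is lossless.

Yes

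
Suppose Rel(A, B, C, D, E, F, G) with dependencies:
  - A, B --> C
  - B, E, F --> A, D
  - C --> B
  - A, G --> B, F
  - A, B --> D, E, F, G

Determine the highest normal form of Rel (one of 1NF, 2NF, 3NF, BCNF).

3NF

Candidate keys: {A, B}, {A, C}, {A, G}, {B, E, F}, {C, E, F}. Prime attributes: {A, B, C, E, F, G}.
C --> B breaks BCNF: {C}⁺ = {B, C}, so {C} is not a superkey.
Since {B} ⊆ prime attributes and every other non-superkey FD also has a prime right side, the schema is in 3NF.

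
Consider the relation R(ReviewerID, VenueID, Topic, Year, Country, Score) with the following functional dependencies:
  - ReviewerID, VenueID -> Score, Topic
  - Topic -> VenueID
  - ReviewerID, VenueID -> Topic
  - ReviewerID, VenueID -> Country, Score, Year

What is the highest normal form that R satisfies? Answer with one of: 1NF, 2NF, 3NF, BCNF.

3NF

Candidate keys: {ReviewerID, Topic}, {ReviewerID, VenueID}. Prime attributes: {ReviewerID, Topic, VenueID}.
For Topic -> VenueID we have {Topic}⁺ = {Topic, VenueID}; {Topic} is not a superkey, so BCNF fails.
Since {VenueID} ⊆ prime attributes and every other non-superkey FD also has a prime right side, the schema is in 3NF.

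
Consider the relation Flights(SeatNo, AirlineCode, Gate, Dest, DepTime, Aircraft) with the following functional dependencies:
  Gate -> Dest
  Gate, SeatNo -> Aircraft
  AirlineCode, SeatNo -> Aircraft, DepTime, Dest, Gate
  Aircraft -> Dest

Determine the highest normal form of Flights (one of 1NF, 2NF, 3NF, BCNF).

2NF

Candidate key: {AirlineCode, SeatNo}. Prime attributes: {AirlineCode, SeatNo}.
Gate -> Dest breaks BCNF: {Gate}⁺ = {Dest, Gate}, so {Gate} is not a superkey.
Gate -> Dest has non-prime {Dest} on the right and a non-superkey on the left, so 3NF fails.
No proper subset of a key has a non-prime attribute in its closure, so there is no partial dependency; 2NF holds.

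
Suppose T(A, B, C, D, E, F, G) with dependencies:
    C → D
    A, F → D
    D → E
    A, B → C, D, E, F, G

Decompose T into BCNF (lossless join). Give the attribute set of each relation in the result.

{A, B, C, F, G}; {C, D}; {D, E}

Candidate key of the original relation: {A, B}.
{A, B, C, D, E, F, G}: {C} determines {C, D, E} here but is not a superkey — split on C → D, E, giving {C, D, E} and {A, B, C, F, G}.
{C, D, E}: {D} determines {D, E} here but is not a superkey — split on D → E, giving {D, E} and {C, D}.
{D, E} has no BCNF violation.
{C, D} has no BCNF violation.
{A, B, C, F, G} has no BCNF violation.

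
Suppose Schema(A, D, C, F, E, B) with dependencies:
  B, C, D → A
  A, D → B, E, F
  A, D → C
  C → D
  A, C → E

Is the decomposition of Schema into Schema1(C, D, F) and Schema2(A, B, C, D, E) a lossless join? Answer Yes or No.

No

The shared attributes are {C, D} and {C, D}⁺ = {C, D}.
The closure covers neither Schema1 nor Schema2 entirely; the join is not lossless.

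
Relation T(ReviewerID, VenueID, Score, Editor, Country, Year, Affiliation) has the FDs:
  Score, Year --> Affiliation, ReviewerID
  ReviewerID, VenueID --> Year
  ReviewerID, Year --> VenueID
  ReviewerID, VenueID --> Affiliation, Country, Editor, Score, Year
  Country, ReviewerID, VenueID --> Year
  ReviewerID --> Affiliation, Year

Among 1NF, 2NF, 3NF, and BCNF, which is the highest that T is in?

BCNF

Candidate keys: {ReviewerID}, {Score, Year}. Prime attributes: {ReviewerID, Score, Year}.
Every FD has a superkey on the left, so the relation is in BCNF.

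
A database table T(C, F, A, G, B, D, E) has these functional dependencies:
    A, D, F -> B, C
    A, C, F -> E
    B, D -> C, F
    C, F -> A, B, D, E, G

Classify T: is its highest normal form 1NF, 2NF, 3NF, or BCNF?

BCNF

Candidate keys: {A, D, F}, {B, D}, {C, F}. Prime attributes: {A, B, C, D, F}.
Every FD has a superkey on the left, so the relation is in BCNF.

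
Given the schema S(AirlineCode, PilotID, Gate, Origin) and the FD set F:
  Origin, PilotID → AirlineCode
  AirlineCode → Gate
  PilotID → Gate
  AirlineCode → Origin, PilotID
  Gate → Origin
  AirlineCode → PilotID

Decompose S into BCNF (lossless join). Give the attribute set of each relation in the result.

{AirlineCode, Gate, PilotID}; {Gate, Origin}

Candidate keys of the original relation: {AirlineCode}, {PilotID}.
Within {AirlineCode, Gate, Origin, PilotID}: {Gate}⁺ ∩ {AirlineCode, Gate, Origin, PilotID} = {Gate, Origin}, not the whole set, so Gate → Origin violates BCNF; decompose into {Gate, Origin} and {AirlineCode, Gate, PilotID}.
{Gate, Origin} has no BCNF violation.
{AirlineCode, Gate, PilotID} has no BCNF violation.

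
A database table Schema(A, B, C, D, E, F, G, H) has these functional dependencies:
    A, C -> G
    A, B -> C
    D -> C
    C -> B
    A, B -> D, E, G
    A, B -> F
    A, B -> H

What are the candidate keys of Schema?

{A, B}, {A, C}, {A, D}

Attributes never on any right-hand side: {A} — every candidate key must contain it.
Closure of {A, B} is {A, B, C, D, E, F, G, H}, the whole schema; {A, B} is a candidate key.
Closure of {A, C} is {A, B, C, D, E, F, G, H}, the whole schema; {A, C} is a candidate key.
Closure of {A, D} is {A, B, C, D, E, F, G, H}, the whole schema; {A, D} is a candidate key.
No proper subset of any of these is a key, and no other minimal superkey exists.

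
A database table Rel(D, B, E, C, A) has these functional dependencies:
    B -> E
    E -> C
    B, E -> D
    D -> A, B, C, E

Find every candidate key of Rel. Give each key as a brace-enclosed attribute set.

{B}, {D}

{B}⁺ = {A, B, C, D, E} — all of the relation — so {B} is a candidate key.
{D}⁺ = {A, B, C, D, E} — all of the relation — so {D} is a candidate key.
No proper subset of any of these is a key, and no other minimal superkey exists.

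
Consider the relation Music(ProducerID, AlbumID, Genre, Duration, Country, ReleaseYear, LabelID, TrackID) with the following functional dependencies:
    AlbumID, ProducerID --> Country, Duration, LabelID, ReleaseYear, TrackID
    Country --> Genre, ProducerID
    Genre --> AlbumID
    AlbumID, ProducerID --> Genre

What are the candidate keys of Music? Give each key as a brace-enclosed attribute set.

Closure of {Country} is {AlbumID, Country, Duration, Genre, LabelID, ProducerID, ReleaseYear, TrackID}, the whole schema; {Country} is a candidate key.
Closure of {AlbumID, ProducerID} is {AlbumID, Country, Duration, Genre, LabelID, ProducerID, ReleaseYear, TrackID}, the whole schema; {AlbumID, ProducerID} is a candidate key.
Closure of {Genre, ProducerID} is {AlbumID, Country, Duration, Genre, LabelID, ProducerID, ReleaseYear, TrackID}, the whole schema; {Genre, ProducerID} is a candidate key.
Any other superkey properly contains one of these, so there are no further candidate keys.

{AlbumID, ProducerID}, {Country}, {Genre, ProducerID}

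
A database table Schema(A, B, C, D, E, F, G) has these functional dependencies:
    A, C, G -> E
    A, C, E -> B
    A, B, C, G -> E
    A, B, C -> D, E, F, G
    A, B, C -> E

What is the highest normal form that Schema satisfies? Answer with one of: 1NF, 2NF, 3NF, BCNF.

BCNF

Candidate keys: {A, B, C}, {A, C, E}, {A, C, G}. Prime attributes: {A, B, C, E, G}.
The left-hand side of every FD is a superkey, so BCNF is satisfied.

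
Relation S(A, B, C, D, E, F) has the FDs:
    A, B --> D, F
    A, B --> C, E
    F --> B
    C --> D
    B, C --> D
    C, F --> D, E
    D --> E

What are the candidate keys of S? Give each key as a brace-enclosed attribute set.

No FD produces {A}, so it must be in every candidate key.
Closure of {A, B} is {A, B, C, D, E, F}, the whole schema; {A, B} is a candidate key.
Closure of {A, F} is {A, B, C, D, E, F}, the whole schema; {A, F} is a candidate key.
Any other superkey properly contains one of these, so there are no further candidate keys.

{A, B}, {A, F}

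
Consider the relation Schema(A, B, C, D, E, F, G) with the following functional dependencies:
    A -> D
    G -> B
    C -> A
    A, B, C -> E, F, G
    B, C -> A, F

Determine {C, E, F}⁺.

Start with {C, E, F}.
C -> A applies; add {A} → now {A, C, E, F}.
A -> D applies; add {D} → now {A, C, D, E, F}.
No further FD applies.

{A, C, D, E, F}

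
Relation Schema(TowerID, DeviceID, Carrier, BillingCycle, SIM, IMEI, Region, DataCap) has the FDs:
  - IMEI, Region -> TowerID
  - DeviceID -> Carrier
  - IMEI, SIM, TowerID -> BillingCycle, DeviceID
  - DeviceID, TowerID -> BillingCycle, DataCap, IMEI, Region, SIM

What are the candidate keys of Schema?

{DeviceID, TowerID}⁺ = {BillingCycle, Carrier, DataCap, DeviceID, IMEI, Region, SIM, TowerID}, which is every attribute, so {DeviceID, TowerID} is a candidate key.
{DeviceID, IMEI, Region}⁺ = {BillingCycle, Carrier, DataCap, DeviceID, IMEI, Region, SIM, TowerID}, which is every attribute, so {DeviceID, IMEI, Region} is a candidate key.
{IMEI, Region, SIM}⁺ = {BillingCycle, Carrier, DataCap, DeviceID, IMEI, Region, SIM, TowerID}, which is every attribute, so {IMEI, Region, SIM} is a candidate key.
{IMEI, SIM, TowerID}⁺ = {BillingCycle, Carrier, DataCap, DeviceID, IMEI, Region, SIM, TowerID}, which is every attribute, so {IMEI, SIM, TowerID} is a candidate key.
No proper subset of any of these is a key, and no other minimal superkey exists.

{DeviceID, IMEI, Region}, {DeviceID, TowerID}, {IMEI, Region, SIM}, {IMEI, SIM, TowerID}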